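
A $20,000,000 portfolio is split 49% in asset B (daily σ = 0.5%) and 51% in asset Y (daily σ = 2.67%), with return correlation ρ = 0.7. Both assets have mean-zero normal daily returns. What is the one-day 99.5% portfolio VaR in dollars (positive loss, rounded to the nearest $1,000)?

$795,000

σ_p² = 0.49²·0.5² + 0.51²·2.67² + 2·0.7·0.49·0.51·0.5·2.67 = 2.3813 (%²).
σ_p = √2.3813 = 1.543%.
At 99.5%, z = 2.576.
VaR = 2.576 × 1.543% = 3.975%; on $20,000,000 that is $795,000.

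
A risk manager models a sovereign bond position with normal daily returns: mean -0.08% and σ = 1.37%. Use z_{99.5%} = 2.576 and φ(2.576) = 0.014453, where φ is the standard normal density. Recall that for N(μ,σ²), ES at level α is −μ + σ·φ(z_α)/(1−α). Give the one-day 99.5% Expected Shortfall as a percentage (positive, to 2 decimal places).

Tail multiplier: φ(z)/(1−α) = 0.014453 / 0.005 = 2.891.
ES = −(-0.08%) + 1.37% × 2.891 = 4.041%.

4.04%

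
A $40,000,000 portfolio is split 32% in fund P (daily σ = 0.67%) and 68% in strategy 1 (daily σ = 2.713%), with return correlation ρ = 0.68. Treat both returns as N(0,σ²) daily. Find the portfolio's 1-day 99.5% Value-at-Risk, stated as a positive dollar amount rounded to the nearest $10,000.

$2,060,000

σ_p² = 0.32²·0.67² + 0.68²·2.713² + 2·0.68·0.32·0.68·0.67·2.713 = 3.9873 (%²).
σ_p = √3.9873 = 1.997%.
At 99.5%, z = 2.576.
VaR = 2.576 × 1.997% = 5.144%; on $40,000,000 that is $2,057,600.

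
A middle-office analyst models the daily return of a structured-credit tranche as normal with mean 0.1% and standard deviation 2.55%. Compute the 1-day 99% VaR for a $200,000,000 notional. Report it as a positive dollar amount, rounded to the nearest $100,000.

$11,700,000

At 99% one-sided, z = 2.326.
VaR = −μ + z·σ = −(0.1%) + 2.326 × 2.55% = 5.831%.
On $200,000,000: 0.05831 × $200,000,000 = $11,662,000.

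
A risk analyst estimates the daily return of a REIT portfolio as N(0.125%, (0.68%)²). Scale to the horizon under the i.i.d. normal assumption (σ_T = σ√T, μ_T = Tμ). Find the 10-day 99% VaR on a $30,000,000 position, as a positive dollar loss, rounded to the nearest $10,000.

$1,130,000

At 99%, z = 2.326.
σ_{10d} = 0.68% × √10 = 2.150%; μ_{10d} = 10 × 0.125% = 1.250%.
VaR = −(1.250%) + 2.326 × 2.150% = 3.751%.
On $30,000,000: 0.03751 × $30,000,000 = $1,125,300.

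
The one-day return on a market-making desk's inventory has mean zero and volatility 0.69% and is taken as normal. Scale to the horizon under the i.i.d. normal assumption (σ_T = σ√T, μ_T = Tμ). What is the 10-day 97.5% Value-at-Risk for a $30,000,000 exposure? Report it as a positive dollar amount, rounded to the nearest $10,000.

At 97.5%, z = 1.960.
σ_{10d} = 0.69% × √10 = 2.182%.
VaR = 1.960 × 2.182% = 4.277%.
On $30,000,000: 0.04277 × $30,000,000 = $1,283,100.

$1,280,000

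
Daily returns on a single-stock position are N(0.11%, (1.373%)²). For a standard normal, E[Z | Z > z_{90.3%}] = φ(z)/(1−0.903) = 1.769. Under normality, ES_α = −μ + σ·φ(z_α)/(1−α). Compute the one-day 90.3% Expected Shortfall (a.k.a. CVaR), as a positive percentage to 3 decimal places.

ES = −(0.11%) + 1.373% × 1.769 = 2.319%.

2.319%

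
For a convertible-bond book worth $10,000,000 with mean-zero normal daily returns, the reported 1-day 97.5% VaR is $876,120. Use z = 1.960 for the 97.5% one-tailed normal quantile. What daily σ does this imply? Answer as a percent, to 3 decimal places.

VaR as a fraction: $876,120 / $10,000,000 = 8.761%.
σ = VaR / z = 8.761% / 1.960 = 4.470%.

4.470%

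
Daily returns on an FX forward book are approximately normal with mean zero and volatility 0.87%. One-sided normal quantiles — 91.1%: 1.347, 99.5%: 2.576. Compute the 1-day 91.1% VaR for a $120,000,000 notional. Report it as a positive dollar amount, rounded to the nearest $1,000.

VaR = z·σ = 1.347 × 0.87% = 1.172%.
On $120,000,000: 0.01172 × $120,000,000 = $1,406,400.

$1,406,000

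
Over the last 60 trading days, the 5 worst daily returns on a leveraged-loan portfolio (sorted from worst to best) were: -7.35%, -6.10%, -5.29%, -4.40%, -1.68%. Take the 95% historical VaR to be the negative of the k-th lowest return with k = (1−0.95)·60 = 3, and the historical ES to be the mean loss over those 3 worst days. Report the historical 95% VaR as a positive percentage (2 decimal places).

5.29%

k = 3; the 3rd lowest return is -5.29%, so VaR = 5.29%.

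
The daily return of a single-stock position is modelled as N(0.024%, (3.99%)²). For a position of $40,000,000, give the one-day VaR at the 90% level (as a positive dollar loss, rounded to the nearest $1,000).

$2,036,000

At 90% one-sided, z = 1.282.
VaR = −μ + z·σ = −(0.024%) + 1.282 × 3.99% = 5.091%.
On $40,000,000: 0.05091 × $40,000,000 = $2,036,400.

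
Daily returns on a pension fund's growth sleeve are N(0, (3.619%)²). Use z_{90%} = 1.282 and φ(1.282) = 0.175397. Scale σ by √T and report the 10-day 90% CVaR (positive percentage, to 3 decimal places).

20.073%

σ_{10d} = 3.619% × √10 = 11.444%.
ES multiplier = φ(z)/(1−α) = 0.175397/0.1 = 1.754.
ES = 11.444% × 1.754 = 20.073%.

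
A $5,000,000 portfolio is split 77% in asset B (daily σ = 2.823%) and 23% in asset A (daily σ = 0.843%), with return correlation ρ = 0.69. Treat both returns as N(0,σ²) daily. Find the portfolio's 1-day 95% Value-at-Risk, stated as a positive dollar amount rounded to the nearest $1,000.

σ_p² = 0.77²·2.823² + 0.23²·0.843² + 2·0.69·0.77·0.23·2.823·0.843 = 5.3442 (%²).
σ_p = √5.3442 = 2.312%.
At 95%, z = 1.645.
VaR = 1.645 × 2.312% = 3.803%; on $5,000,000 that is $190,150.

$190,000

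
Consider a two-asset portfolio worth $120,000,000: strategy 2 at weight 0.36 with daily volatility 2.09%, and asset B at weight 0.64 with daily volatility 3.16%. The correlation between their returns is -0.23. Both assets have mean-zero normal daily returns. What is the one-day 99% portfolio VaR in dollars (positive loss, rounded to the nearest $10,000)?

σ_p² = 0.36²·2.09² + 0.64²·3.16² + 2·-0.23·0.36·0.64·2.09·3.16 = 3.9562 (%²).
σ_p = √3.9562 = 1.989%.
At 99%, z = 2.326.
VaR = 2.326 × 1.989% = 4.626%; on $120,000,000 that is $5,551,200.

$5,550,000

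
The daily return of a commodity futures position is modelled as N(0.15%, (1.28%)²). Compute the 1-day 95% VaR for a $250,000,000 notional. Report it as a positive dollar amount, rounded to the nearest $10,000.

At 95% one-sided, z = 1.645.
VaR = −μ + z·σ = −(0.15%) + 1.645 × 1.28% = 1.956%.
On $250,000,000: 0.01956 × $250,000,000 = $4,890,000.

$4,890,000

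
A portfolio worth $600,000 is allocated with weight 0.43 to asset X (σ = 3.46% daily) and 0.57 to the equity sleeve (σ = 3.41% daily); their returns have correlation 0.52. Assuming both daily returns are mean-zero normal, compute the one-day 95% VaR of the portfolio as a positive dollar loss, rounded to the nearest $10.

$29,610

σ_p² = 0.43²·3.46² + 0.57²·3.41² + 2·0.52·0.43·0.57·3.46·3.41 = 8.9990 (%²).
σ_p = √8.9990 = 3.000%.
At 95%, z = 1.645.
VaR = 1.645 × 3.000% = 4.935%; on $600,000 that is $29,610.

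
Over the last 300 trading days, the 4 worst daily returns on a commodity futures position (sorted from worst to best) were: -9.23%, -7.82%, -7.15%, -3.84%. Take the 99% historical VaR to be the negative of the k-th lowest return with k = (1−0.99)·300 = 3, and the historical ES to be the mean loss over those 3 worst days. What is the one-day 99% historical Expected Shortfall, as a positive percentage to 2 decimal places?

The 3 worst returns sum to -24.20%.
ES = −(-24.20%) / 3 = 8.0666…% ≈ 8.07%.

8.07%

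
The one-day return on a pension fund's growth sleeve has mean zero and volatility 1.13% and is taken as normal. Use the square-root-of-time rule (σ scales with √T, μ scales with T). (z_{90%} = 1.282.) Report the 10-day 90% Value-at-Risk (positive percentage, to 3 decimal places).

σ_{10d} = 1.13% × √10 = 3.573%.
VaR = 1.282 × 3.573% = 4.581%.

4.581%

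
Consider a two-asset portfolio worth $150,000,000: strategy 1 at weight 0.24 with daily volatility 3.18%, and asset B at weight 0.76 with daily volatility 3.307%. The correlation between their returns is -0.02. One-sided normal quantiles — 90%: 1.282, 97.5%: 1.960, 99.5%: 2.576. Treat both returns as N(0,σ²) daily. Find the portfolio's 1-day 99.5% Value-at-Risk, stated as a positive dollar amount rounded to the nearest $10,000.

σ_p² = 0.24²·3.18² + 0.76²·3.307² + 2·-0.02·0.24·0.76·3.18·3.307 = 6.8225 (%²).
σ_p = √6.8225 = 2.612%.
VaR = 2.576 × 2.612% = 6.729%; on $150,000,000 that is $10,093,500.

$10,090,000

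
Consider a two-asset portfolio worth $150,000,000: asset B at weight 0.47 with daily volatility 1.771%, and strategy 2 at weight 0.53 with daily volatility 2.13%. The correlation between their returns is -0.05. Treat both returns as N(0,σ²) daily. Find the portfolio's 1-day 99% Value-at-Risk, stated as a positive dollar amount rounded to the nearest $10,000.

σ_p² = 0.47²·1.771² + 0.53²·2.13² + 2·-0.05·0.47·0.53·1.771·2.13 = 1.8733 (%²).
σ_p = √1.8733 = 1.369%.
At 99%, z = 2.326.
VaR = 2.326 × 1.369% = 3.184%; on $150,000,000 that is $4,776,000.

$4,780,000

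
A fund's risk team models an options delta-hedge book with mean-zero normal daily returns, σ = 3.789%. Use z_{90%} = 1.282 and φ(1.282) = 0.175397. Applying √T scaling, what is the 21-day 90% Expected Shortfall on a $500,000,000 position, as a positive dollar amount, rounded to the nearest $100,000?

$152,300,000

σ_{21d} = 3.789% × √21 = 17.363%.
ES multiplier = φ(z)/(1−α) = 0.175397/0.1 = 1.754.
ES = 17.363% × 1.754 = 30.455%; on $500,000,000: $152,275,000.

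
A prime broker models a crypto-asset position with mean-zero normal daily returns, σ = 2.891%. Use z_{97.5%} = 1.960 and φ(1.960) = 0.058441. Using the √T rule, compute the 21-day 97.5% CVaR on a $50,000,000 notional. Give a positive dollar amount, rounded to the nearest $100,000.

$15,500,000

σ_{21d} = 2.891% × √21 = 13.248%.
ES multiplier = φ(z)/(1−α) = 0.058441/0.025 = 2.338.
ES = 13.248% × 2.338 = 30.974%; on $50,000,000: $15,487,000.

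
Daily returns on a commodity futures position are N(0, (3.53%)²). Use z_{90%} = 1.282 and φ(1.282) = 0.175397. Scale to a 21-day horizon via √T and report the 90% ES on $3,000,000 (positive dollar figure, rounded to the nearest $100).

$851,200

σ_{21d} = 3.53% × √21 = 16.176%.
ES multiplier = φ(z)/(1−α) = 0.175397/0.1 = 1.754.
ES = 16.176% × 1.754 = 28.373%; on $3,000,000: $851,190.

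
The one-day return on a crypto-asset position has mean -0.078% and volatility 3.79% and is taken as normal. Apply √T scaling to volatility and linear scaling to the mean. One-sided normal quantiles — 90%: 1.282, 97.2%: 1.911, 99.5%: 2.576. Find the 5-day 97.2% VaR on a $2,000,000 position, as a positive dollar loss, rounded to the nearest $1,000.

$332,000

σ_{5d} = 3.79% × √5 = 8.475%; μ_{5d} = 5 × -0.078% = -0.390%.
VaR = −(-0.390%) + 1.911 × 8.475% = 16.586%.
On $2,000,000: 0.16586 × $2,000,000 = $331,720.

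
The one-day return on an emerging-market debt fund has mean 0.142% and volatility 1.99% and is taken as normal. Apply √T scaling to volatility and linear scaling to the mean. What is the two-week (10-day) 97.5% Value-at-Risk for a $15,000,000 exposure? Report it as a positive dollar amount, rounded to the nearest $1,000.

$1,637,000

At 97.5%, z = 1.960.
σ_{10d} = 1.99% × √10 = 6.293%; μ_{10d} = 10 × 0.142% = 1.420%.
VaR = −(1.420%) + 1.960 × 6.293% = 10.914%.
On $15,000,000: 0.10914 × $15,000,000 = $1,637,100.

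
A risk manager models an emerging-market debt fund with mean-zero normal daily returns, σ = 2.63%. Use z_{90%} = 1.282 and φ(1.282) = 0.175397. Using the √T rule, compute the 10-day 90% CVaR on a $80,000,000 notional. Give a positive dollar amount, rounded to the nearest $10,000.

$11,670,000

σ_{10d} = 2.63% × √10 = 8.317%.
ES multiplier = φ(z)/(1−α) = 0.175397/0.1 = 1.754.
ES = 8.317% × 1.754 = 14.588%; on $80,000,000: $11,670,400.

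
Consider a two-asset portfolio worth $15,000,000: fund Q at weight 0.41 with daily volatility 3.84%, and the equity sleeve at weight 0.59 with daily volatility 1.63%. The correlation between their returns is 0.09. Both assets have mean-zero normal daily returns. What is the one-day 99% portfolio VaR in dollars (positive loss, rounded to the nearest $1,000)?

σ_p² = 0.41²·3.84² + 0.59²·1.63² + 2·0.09·0.41·0.59·3.84·1.63 = 3.6761 (%²).
σ_p = √3.6761 = 1.917%.
At 99%, z = 2.326.
VaR = 2.326 × 1.917% = 4.459%; on $15,000,000 that is $668,850.

$669,000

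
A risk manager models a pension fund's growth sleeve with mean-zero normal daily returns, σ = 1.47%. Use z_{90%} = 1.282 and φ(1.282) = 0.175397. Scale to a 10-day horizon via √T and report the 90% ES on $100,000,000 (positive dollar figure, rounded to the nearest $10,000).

σ_{10d} = 1.47% × √10 = 4.649%.
ES multiplier = φ(z)/(1−α) = 0.175397/0.1 = 1.754.
ES = 4.649% × 1.754 = 8.154%; on $100,000,000: $8,154,000.

$8,150,000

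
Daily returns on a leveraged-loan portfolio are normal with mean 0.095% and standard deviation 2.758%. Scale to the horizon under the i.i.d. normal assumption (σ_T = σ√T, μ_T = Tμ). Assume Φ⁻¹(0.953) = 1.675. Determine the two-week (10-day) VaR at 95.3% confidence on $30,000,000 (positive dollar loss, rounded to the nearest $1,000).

σ_{10d} = 2.758% × √10 = 8.722%; μ_{10d} = 10 × 0.095% = 0.950%.
VaR = −(0.950%) + 1.675 × 8.722% = 13.659%.
On $30,000,000: 0.13659 × $30,000,000 = $4,097,700.

$4,098,000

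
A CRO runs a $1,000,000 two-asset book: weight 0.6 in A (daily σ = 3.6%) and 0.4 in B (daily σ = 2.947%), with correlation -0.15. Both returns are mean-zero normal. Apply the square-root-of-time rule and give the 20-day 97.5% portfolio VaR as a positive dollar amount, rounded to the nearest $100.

$201,600

σ_p = √(0.6²·3.6² + 0.4²·2.947² + 2·-0.15·0.6·0.4·3.6·2.947) = 2.300%.
σ_{20d} = 2.300% × √20 = 10.286%.
z(97.5%) = 1.960.
VaR = 1.960 × 10.286% = 20.161%; on $1,000,000 that is $201,610.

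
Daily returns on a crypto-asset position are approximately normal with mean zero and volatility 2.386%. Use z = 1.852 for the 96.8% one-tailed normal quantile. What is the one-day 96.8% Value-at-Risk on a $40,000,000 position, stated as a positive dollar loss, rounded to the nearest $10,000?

VaR = z·σ = 1.852 × 2.386% = 4.419%.
On $40,000,000: 0.04419 × $40,000,000 = $1,767,600.

$1,770,000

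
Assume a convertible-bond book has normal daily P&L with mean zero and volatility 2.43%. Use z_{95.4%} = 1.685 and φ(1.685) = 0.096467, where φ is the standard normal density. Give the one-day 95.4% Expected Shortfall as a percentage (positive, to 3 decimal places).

5.096%

Tail multiplier: φ(z)/(1−α) = 0.096467 / 0.046 = 2.097.
ES = 2.43% × 2.097 = 5.096%.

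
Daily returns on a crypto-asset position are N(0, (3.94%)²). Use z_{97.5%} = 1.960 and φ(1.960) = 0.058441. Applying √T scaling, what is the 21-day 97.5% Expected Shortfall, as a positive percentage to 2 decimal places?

42.21%

σ_{21d} = 3.94% × √21 = 18.055%.
ES multiplier = φ(z)/(1−α) = 0.058441/0.025 = 2.338.
ES = 18.055% × 2.338 = 42.213%.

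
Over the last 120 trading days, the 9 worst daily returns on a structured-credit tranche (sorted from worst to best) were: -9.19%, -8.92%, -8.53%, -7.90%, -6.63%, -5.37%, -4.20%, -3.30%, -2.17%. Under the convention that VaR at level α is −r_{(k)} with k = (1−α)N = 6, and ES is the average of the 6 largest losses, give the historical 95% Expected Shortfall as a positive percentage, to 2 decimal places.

7.76%

The 6 worst returns sum to -46.54%.
ES = −(-46.54%) / 6 = 7.7566…% ≈ 7.76%.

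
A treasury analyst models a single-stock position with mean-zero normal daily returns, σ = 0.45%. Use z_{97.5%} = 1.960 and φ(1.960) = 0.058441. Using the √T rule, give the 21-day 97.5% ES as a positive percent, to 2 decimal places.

σ_{21d} = 0.45% × √21 = 2.062%.
ES multiplier = φ(z)/(1−α) = 0.058441/0.025 = 2.338.
ES = 2.062% × 2.338 = 4.821%.

4.82%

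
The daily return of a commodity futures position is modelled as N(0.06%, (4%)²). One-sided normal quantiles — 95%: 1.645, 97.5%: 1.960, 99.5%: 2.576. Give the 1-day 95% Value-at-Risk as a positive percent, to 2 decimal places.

VaR = −μ + z·σ = −(0.06%) + 1.645 × 4% = 6.520%.

6.52%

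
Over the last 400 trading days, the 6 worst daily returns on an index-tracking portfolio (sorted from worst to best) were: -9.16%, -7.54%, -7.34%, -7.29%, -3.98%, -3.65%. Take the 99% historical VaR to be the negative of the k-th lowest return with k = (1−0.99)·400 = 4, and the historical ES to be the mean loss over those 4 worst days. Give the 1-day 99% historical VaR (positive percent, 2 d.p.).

7.29%

k = 4; the 4th lowest return is -7.29%, so VaR = 7.29%.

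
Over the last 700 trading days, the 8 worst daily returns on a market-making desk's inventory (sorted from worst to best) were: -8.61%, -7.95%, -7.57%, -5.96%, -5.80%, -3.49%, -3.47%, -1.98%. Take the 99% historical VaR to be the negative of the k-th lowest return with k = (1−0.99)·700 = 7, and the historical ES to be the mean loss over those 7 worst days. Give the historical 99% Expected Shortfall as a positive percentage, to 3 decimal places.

6.121%

The 7 worst returns sum to -42.85%.
ES = −(-42.85%) / 7 = 6.1214…% ≈ 6.121%.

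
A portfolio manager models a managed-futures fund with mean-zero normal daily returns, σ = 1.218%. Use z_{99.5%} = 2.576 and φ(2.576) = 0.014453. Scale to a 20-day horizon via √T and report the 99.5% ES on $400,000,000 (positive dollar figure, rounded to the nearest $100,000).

$63,000,000

σ_{20d} = 1.218% × √20 = 5.447%.
ES multiplier = φ(z)/(1−α) = 0.014453/0.005 = 2.891.
ES = 5.447% × 2.891 = 15.747%; on $400,000,000: $62,988,000.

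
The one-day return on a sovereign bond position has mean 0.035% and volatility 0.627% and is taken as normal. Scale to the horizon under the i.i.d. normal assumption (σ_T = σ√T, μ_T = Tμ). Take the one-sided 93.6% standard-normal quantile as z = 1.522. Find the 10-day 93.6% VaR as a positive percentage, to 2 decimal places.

σ_{10d} = 0.627% × √10 = 1.983%; μ_{10d} = 10 × 0.035% = 0.350%.
VaR = −(0.350%) + 1.522 × 1.983% = 2.668%.

2.67%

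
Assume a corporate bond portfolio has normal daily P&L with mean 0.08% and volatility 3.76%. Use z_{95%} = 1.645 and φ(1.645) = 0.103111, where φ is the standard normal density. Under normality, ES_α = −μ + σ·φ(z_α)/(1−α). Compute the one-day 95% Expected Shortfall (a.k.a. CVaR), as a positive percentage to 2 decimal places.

7.67%

Tail multiplier: φ(z)/(1−α) = 0.103111 / 0.05 = 2.062.
ES = −(0.08%) + 3.76% × 2.062 = 7.673%.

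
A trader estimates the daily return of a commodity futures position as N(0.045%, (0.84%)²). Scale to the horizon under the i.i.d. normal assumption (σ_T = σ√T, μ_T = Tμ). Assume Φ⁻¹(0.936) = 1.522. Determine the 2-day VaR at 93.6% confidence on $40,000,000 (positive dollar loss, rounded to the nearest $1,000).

σ_{2d} = 0.84% × √2 = 1.188%; μ_{2d} = 2 × 0.045% = 0.090%.
VaR = −(0.090%) + 1.522 × 1.188% = 1.718%.
On $40,000,000: 0.01718 × $40,000,000 = $687,200.

$687,000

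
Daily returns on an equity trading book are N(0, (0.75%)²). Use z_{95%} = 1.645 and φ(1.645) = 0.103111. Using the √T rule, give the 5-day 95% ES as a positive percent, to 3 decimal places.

σ_{5d} = 0.75% × √5 = 1.677%.
ES multiplier = φ(z)/(1−α) = 0.103111/0.05 = 2.062.
ES = 1.677% × 2.062 = 3.458%.

3.458%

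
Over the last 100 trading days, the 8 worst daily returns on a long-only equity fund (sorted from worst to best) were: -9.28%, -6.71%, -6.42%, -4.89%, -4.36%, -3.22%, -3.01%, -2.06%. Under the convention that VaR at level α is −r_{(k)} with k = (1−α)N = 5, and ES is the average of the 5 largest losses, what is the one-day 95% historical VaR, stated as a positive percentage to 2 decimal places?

4.36%

k = 5; the 5th lowest return is -4.36%, so VaR = 4.36%.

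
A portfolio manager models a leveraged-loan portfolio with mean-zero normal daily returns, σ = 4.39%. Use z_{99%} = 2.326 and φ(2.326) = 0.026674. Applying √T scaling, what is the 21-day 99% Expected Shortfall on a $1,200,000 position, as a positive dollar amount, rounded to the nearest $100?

σ_{21d} = 4.39% × √21 = 20.118%.
ES multiplier = φ(z)/(1−α) = 0.026674/0.01 = 2.667.
ES = 20.118% × 2.667 = 53.655%; on $1,200,000: $643,860.

$643,900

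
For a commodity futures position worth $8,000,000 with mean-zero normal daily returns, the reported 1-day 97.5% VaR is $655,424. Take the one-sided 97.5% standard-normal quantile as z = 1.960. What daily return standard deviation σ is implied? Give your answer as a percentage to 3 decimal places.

4.180%

VaR as a fraction: $655,424 / $8,000,000 = 8.193%.
σ = VaR / z = 8.193% / 1.960 = 4.180%.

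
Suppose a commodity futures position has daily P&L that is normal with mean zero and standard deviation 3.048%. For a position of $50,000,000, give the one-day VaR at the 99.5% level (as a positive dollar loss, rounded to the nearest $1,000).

At 99.5% one-sided, z = 2.576.
VaR = z·σ = 2.576 × 3.048% = 7.852%.
On $50,000,000: 0.07852 × $50,000,000 = $3,926,000.

$3,926,000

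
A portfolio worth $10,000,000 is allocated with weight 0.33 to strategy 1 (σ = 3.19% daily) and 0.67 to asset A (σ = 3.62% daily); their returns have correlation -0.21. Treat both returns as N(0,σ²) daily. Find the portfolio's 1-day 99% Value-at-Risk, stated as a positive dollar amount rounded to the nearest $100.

σ_p² = 0.33²·3.19² + 0.67²·3.62² + 2·-0.21·0.33·0.67·3.19·3.62 = 5.9184 (%²).
σ_p = √5.9184 = 2.433%.
At 99%, z = 2.326.
VaR = 2.326 × 2.433% = 5.659%; on $10,000,000 that is $565,900.

$565,900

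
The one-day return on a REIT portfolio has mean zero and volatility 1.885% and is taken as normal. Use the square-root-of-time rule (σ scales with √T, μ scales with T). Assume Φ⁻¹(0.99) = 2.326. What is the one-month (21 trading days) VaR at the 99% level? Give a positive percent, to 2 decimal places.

σ_{21d} = 1.885% × √21 = 8.638%.
VaR = 2.326 × 8.638% = 20.092%.

20.09%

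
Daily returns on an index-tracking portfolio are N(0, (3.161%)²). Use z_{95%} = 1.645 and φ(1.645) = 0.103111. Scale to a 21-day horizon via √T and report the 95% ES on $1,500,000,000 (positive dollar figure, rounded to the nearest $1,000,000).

$448,000,000

σ_{21d} = 3.161% × √21 = 14.486%.
ES multiplier = φ(z)/(1−α) = 0.103111/0.05 = 2.062.
ES = 14.486% × 2.062 = 29.870%; on $1,500,000,000: $448,050,000.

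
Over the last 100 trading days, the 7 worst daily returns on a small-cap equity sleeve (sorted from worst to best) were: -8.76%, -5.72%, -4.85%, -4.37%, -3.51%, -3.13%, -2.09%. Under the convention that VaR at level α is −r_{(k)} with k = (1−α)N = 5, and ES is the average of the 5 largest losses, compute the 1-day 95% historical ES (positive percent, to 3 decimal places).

The 5 worst returns sum to -27.21%.
ES = −(-27.21%) / 5 = 5.442%.

5.442%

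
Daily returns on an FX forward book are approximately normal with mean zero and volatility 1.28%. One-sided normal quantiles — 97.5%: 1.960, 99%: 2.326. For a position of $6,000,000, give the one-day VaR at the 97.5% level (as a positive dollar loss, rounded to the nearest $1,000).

$151,000

VaR = z·σ = 1.960 × 1.28% = 2.509%.
On $6,000,000: 0.02509 × $6,000,000 = $150,540.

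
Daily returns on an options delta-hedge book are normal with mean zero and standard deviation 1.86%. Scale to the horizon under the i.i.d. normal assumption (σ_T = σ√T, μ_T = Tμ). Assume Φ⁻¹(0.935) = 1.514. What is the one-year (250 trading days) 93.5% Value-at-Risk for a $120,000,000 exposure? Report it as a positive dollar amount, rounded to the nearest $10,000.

σ_{250d} = 1.86% × √250 = 29.409%.
VaR = 1.514 × 29.409% = 44.525%.
On $120,000,000: 0.44525 × $120,000,000 = $53,430,000.

$53,430,000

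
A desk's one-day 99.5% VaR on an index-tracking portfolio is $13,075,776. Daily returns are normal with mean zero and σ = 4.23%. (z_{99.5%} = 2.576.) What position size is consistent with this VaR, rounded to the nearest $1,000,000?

$120,000,000

VaR as a fraction of value: z·σ = 2.576 × 4.23% = 10.8965%.
Position = $13,075,776 / 0.108965 = $120,000,000.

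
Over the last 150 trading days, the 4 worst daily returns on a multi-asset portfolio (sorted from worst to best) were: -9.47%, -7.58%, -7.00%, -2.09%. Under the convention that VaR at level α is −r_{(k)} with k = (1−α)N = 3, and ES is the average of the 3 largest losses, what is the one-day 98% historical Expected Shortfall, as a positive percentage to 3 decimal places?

8.017%

The 3 worst returns sum to -24.05%.
ES = −(-24.05%) / 3 = 8.0166…% ≈ 8.017%.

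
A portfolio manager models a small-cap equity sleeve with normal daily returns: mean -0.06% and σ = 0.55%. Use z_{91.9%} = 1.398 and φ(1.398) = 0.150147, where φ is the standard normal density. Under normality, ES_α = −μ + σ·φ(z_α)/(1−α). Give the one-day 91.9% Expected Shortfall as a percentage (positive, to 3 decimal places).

Tail multiplier: φ(z)/(1−α) = 0.150147 / 0.081 = 1.854.
ES = −(-0.06%) + 0.55% × 1.854 = 1.080%.

1.080%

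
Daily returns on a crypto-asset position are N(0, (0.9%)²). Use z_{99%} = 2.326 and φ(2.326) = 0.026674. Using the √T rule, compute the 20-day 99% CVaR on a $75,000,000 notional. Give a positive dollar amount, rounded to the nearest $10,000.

$8,050,000

σ_{20d} = 0.9% × √20 = 4.025%.
ES multiplier = φ(z)/(1−α) = 0.026674/0.01 = 2.667.
ES = 4.025% × 2.667 = 10.735%; on $75,000,000: $8,051,250.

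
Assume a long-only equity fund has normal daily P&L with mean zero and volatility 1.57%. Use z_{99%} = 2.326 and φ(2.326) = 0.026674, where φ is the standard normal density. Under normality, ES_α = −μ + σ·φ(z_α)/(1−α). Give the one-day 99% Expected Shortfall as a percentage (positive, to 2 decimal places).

4.19%

Tail multiplier: φ(z)/(1−α) = 0.026674 / 0.01 = 2.667.
ES = 1.57% × 2.667 = 4.187%.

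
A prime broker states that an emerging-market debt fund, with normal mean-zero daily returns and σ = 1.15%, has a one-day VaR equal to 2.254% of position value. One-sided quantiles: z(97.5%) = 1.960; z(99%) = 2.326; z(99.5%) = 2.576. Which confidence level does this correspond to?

97.5%

Implied z = VaR/σ = 2.254 / 1.15 = 1.960.
This matches z(97.5%) = 1.960.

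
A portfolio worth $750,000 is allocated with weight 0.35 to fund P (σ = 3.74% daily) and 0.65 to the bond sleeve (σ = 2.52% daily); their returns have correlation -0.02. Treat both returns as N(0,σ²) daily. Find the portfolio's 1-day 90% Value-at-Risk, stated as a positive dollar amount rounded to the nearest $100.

$20,000

σ_p² = 0.35²·3.74² + 0.65²·2.52² + 2·-0.02·0.35·0.65·3.74·2.52 = 4.3108 (%²).
σ_p = √4.3108 = 2.076%.
At 90%, z = 1.282.
VaR = 1.282 × 2.076% = 2.661%; on $750,000 that is $19,958.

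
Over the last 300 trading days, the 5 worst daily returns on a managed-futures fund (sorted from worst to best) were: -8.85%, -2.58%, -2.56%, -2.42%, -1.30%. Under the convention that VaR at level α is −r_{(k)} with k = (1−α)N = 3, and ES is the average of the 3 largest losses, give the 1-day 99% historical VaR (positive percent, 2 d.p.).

2.56%

k = 3; the 3rd lowest return is -2.56%, so VaR = 2.56%.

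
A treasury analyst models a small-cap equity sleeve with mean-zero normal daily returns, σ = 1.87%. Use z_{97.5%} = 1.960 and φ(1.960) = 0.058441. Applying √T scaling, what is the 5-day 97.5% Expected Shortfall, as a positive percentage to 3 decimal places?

σ_{5d} = 1.87% × √5 = 4.181%.
ES multiplier = φ(z)/(1−α) = 0.058441/0.025 = 2.338.
ES = 4.181% × 2.338 = 9.775%.

9.775%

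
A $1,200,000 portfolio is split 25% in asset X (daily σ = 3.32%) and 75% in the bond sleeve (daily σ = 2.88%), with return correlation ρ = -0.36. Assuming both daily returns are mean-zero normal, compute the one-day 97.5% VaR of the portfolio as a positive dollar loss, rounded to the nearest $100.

σ_p² = 0.25²·3.32² + 0.75²·2.88² + 2·-0.36·0.25·0.75·3.32·2.88 = 4.0637 (%²).
σ_p = √4.0637 = 2.016%.
At 97.5%, z = 1.960.
VaR = 1.960 × 2.016% = 3.951%; on $1,200,000 that is $47,412.

$47,400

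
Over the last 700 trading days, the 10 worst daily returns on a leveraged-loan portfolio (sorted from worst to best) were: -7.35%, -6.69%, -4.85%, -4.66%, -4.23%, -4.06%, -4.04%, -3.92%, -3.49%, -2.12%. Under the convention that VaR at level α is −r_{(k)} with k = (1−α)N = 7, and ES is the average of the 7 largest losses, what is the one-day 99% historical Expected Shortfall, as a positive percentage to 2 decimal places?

The 7 worst returns sum to -35.88%.
ES = −(-35.88%) / 7 = 5.1257…% ≈ 5.13%.

5.13%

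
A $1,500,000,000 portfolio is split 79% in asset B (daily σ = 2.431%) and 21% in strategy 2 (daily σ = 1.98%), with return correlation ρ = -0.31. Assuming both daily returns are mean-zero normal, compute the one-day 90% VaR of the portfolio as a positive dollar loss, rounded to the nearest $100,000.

$35,300,000

σ_p² = 0.79²·2.431² + 0.21²·1.98² + 2·-0.31·0.79·0.21·2.431·1.98 = 3.3661 (%²).
σ_p = √3.3661 = 1.835%.
At 90%, z = 1.282.
VaR = 1.282 × 1.835% = 2.352%; on $1,500,000,000 that is $35,280,000.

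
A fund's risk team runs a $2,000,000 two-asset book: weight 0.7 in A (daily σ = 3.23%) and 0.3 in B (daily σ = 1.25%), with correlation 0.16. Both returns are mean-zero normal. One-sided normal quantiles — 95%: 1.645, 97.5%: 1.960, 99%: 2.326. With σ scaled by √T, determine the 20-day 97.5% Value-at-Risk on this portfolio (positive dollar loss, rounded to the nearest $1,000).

σ_p = √(0.7²·3.23² + 0.3²·1.25² + 2·0.16·0.7·0.3·3.23·1.25) = 2.350%.
σ_{20d} = 2.350% × √20 = 10.510%.
VaR = 1.960 × 10.510% = 20.600%; on $2,000,000 that is $412,000.

$412,000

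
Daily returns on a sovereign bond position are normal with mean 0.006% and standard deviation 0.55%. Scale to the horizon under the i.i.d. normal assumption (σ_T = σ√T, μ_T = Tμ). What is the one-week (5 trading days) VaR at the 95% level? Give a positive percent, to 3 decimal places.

At 95%, z = 1.645.
σ_{5d} = 0.55% × √5 = 1.230%; μ_{5d} = 5 × 0.006% = 0.030%.
VaR = −(0.030%) + 1.645 × 1.230% = 1.993%.

1.993%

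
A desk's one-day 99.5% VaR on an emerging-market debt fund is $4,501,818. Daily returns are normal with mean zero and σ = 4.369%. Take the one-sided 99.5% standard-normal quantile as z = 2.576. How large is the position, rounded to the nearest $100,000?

$40,000,000

VaR as a fraction of value: z·σ = 2.576 × 4.369% = 11.2545%.
Position = $4,501,818 / 0.112545 = $40,000,004.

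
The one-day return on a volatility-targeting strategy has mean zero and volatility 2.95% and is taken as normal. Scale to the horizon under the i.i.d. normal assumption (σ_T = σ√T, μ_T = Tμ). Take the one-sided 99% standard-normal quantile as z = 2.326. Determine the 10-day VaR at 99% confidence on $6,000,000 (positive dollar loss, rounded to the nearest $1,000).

σ_{10d} = 2.95% × √10 = 9.329%.
VaR = 2.326 × 9.329% = 21.699%.
On $6,000,000: 0.21699 × $6,000,000 = $1,301,940.

$1,302,000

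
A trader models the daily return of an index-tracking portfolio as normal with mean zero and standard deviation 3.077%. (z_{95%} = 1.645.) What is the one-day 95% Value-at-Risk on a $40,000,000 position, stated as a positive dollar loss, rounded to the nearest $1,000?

$2,025,000

VaR = z·σ = 1.645 × 3.077% = 5.062%.
On $40,000,000: 0.05062 × $40,000,000 = $2,024,800.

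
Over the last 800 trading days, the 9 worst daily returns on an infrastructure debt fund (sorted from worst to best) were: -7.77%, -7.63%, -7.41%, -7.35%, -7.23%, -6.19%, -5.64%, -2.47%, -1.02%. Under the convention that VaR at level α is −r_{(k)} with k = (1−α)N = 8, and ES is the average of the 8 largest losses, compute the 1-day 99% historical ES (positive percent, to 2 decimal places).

6.46%

The 8 worst returns sum to -51.69%.
ES = −(-51.69%) / 8 = 6.46125% ≈ 6.46%.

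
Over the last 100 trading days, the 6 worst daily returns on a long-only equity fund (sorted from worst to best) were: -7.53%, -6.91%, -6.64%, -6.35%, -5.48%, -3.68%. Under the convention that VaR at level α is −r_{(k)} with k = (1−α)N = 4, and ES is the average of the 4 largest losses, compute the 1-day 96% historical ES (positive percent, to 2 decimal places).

The 4 worst returns sum to -27.43%.
ES = −(-27.43%) / 4 = 6.8575% ≈ 6.86%.

6.86%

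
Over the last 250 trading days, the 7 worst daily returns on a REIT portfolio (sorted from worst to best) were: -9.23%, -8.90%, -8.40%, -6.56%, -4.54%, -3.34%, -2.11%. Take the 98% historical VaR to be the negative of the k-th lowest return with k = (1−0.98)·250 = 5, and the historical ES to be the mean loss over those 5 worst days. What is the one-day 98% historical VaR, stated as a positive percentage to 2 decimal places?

4.54%

k = 5; the 5th lowest return is -4.54%, so VaR = 4.54%.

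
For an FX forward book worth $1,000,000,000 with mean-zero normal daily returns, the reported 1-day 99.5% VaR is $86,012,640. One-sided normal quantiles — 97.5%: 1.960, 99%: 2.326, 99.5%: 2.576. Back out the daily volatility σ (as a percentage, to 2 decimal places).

3.34%

VaR as a fraction: $86,012,640 / $1,000,000,000 = 8.601%.
σ = VaR / z = 8.601% / 2.576 = 3.339%.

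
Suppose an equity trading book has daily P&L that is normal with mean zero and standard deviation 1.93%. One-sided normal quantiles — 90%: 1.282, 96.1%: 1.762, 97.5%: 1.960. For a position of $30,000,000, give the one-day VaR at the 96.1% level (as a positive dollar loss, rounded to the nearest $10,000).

$1,020,000

VaR = z·σ = 1.762 × 1.93% = 3.401%.
On $30,000,000: 0.03401 × $30,000,000 = $1,020,300.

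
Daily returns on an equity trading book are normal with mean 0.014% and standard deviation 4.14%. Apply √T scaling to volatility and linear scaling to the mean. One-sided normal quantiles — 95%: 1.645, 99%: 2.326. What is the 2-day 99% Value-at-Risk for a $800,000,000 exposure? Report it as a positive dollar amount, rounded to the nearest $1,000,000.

$109,000,000

σ_{2d} = 4.14% × √2 = 5.855%; μ_{2d} = 2 × 0.014% = 0.028%.
VaR = −(0.028%) + 2.326 × 5.855% = 13.591%.
On $800,000,000: 0.13591 × $800,000,000 = $108,728,000.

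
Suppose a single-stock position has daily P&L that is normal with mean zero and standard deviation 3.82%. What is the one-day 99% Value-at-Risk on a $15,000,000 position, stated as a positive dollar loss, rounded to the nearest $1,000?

At 99% one-sided, z = 2.326.
VaR = z·σ = 2.326 × 3.82% = 8.885%.
On $15,000,000: 0.08885 × $15,000,000 = $1,332,750.

$1,333,000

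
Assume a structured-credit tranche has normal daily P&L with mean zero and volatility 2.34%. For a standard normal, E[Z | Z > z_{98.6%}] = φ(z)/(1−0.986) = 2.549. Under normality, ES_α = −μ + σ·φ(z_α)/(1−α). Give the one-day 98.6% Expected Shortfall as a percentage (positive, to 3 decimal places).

5.965%

ES = 2.34% × 2.549 = 5.965%.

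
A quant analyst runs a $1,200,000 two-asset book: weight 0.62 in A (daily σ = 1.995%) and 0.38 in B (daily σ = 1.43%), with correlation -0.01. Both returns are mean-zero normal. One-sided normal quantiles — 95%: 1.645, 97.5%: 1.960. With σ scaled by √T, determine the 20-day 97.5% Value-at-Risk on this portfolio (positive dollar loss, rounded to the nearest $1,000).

$142,000

σ_p = √(0.62²·1.995² + 0.38²·1.43² + 2·-0.01·0.62·0.38·1.995·1.43) = 1.346%.
σ_{20d} = 1.346% × √20 = 6.019%.
VaR = 1.960 × 6.019% = 11.797%; on $1,200,000 that is $141,564.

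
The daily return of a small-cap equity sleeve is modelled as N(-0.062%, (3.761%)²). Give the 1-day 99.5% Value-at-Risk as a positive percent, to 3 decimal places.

9.750%

At 99.5% one-sided, z = 2.576.
VaR = −μ + z·σ = −(-0.062%) + 2.576 × 3.761% = 9.750%.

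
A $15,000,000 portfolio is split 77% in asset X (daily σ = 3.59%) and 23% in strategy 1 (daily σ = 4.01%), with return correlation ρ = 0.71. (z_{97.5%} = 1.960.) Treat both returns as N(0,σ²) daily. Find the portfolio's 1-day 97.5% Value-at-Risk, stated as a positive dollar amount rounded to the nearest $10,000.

σ_p² = 0.77²·3.59² + 0.23²·4.01² + 2·0.71·0.77·0.23·3.59·4.01 = 12.1123 (%²).
σ_p = √12.1123 = 3.480%.
VaR = 1.960 × 3.480% = 6.821%; on $15,000,000 that is $1,023,150.

$1,020,000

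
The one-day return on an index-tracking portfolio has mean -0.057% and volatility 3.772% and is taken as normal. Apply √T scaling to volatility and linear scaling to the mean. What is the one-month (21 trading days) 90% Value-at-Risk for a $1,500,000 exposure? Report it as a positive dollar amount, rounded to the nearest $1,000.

$350,000

At 90%, z = 1.282.
σ_{21d} = 3.772% × √21 = 17.285%; μ_{21d} = 21 × -0.057% = -1.197%.
VaR = −(-1.197%) + 1.282 × 17.285% = 23.356%.
On $1,500,000: 0.23356 × $1,500,000 = $350,340.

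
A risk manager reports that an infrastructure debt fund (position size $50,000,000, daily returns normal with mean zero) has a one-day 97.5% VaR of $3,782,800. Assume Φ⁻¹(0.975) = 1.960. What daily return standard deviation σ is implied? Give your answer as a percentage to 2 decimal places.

VaR as a fraction: $3,782,800 / $50,000,000 = 7.566%.
σ = VaR / z = 7.566% / 1.960 = 3.860%.

3.86%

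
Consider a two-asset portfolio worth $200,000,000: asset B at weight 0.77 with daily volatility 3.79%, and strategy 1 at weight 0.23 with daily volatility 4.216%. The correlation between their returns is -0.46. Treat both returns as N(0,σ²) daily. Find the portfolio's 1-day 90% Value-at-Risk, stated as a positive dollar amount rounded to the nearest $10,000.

$6,710,000

σ_p² = 0.77²·3.79² + 0.23²·4.216² + 2·-0.46·0.77·0.23·3.79·4.216 = 6.8533 (%²).
σ_p = √6.8533 = 2.618%.
At 90%, z = 1.282.
VaR = 1.282 × 2.618% = 3.356%; on $200,000,000 that is $6,712,000.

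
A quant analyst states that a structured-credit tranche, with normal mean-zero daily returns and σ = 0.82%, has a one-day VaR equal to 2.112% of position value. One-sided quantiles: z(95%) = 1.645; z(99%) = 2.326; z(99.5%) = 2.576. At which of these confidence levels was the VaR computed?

99.5%

Implied z = VaR/σ = 2.112 / 0.82 = 2.576.
This matches z(99.5%) = 2.576.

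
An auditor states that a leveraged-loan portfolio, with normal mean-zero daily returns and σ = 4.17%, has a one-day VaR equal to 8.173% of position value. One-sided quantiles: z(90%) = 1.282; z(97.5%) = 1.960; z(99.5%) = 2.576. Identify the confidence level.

97.5%

Implied z = VaR/σ = 8.173 / 4.17 = 1.960.
This matches z(97.5%) = 1.960.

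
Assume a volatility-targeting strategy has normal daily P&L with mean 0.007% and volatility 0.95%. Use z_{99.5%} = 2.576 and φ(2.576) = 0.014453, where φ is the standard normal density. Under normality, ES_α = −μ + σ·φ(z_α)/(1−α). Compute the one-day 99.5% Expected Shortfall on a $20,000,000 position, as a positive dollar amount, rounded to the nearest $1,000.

Tail multiplier: φ(z)/(1−α) = 0.014453 / 0.005 = 2.891.
ES = −(0.007%) + 0.95% × 2.891 = 2.739%.
On $20,000,000: 0.02739 × $20,000,000 = $547,800.

$548,000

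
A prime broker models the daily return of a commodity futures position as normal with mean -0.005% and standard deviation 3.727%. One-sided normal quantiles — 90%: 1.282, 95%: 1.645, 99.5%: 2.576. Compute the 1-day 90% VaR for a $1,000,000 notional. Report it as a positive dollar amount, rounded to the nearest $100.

VaR = −μ + z·σ = −(-0.005%) + 1.282 × 3.727% = 4.783%.
On $1,000,000: 0.04783 × $1,000,000 = $47,830.

$47,800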